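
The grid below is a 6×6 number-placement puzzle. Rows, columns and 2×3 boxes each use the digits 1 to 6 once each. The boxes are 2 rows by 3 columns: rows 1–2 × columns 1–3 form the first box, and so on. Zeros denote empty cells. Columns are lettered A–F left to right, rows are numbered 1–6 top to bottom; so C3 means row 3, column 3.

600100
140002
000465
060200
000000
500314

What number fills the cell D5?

5

F1 = 3: row 1 has {1,6}; col 6 has {2,4,5}; box has {1,2} → only 3 remains.
E2 = 5: row 2 has {1,2,4}; col 5 has {1,6}; box has {1,2,3} → only 5 remains.
E4 = 3: row 4 has {2,6}; col 5 has {1,5,6}; box has {2,4,5,6} → only 3 remains.
F4 = 1: row 4 has {2,3,6}; col 6 has {2,3,4,5}; box has {2,3,4,5,6} → only 1 remains.
E5 = 2: row 5 has {}; col 5 has {1,3,5,6}; box has {1,3,4} → only 2 remains.
F5 = 6: row 5 has {2}; col 6 has {1,2,3,4,5}; box has {1,2,3,4} → only 6 remains.
B6 = 2: row 6 has {1,3,4,5}; col 2 has {4,6}; box has {5} → only 2 remains.
C6 = 6: row 6 has {1,2,3,4,5}; col 3 has {}; box has {2,5} → only 6 remains.
B1 = 5: row 1 has {1,3,6}; col 2 has {2,4,6}; box has {1,4,6} → only 5 remains.
C1 = 2: row 1 has {1,3,5,6}; col 3 has {6}; box has {1,4,5,6} → only 2 remains.
E1 = 4: row 1 has {1,2,3,5,6}; col 5 has {1,2,3,5,6}; box has {1,2,3,5} → only 4 remains.
C2 = 3: row 2 has {1,2,4,5}; col 3 has {2,6}; box has {1,2,4,5,6} → only 3 remains.
D2 = 6: row 2 has {1,2,3,4,5}; col 4 has {1,2,3,4}; box has {1,2,3,4,5} → only 6 remains.
C3 = 1: row 3 has {4,5,6}; col 3 has {2,3,6}; box has {6} → only 1 remains.
A4 = 4: row 4 has {1,2,3,6}; col 1 has {1,5,6}; box has {1,6} → only 4 remains.
C4 = 5: row 4 has {1,2,3,4,6}; col 3 has {1,2,3,6}; box has {1,4,6} → only 5 remains.
A5 = 3: row 5 has {2,6}; col 1 has {1,4,5,6}; box has {2,5,6} → only 3 remains.
B5 = 1: row 5 has {2,3,6}; col 2 has {2,4,5,6}; box has {2,3,5,6} → only 1 remains.
C5 = 4: row 5 has {1,2,3,6}; col 3 has {1,2,3,5,6}; box has {1,2,3,5,6} → only 4 remains.
D5 = 5: row 5 has {1,2,3,4,6}; col 4 has {1,2,3,4,6}; box has {1,2,3,4,6} → only 5 remains.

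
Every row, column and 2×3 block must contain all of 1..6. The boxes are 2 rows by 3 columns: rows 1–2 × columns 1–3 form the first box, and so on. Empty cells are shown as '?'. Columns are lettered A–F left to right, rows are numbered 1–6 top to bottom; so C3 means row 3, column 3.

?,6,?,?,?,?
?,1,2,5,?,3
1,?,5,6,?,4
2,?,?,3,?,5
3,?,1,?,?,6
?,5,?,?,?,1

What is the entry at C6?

F1 = 2 (sole candidate).
A2 = 4 (sole candidate).
E2 = 6 (sole candidate).
B3 = 3 (sole candidate).
E3 = 2 (sole candidate).
B4 = 4 (sole candidate).
C4 = 6 (sole candidate).
E4 = 1 (sole candidate).
B5 = 2 (sole candidate).
D5 = 4 (sole candidate).
E5 = 5 (sole candidate).
A6 = 6 (sole candidate).
C6 = 4: row 6 has {1,5,6}; col 3 has {1,2,5,6}; box has {1,2,3,5,6} → only 4 remains.

4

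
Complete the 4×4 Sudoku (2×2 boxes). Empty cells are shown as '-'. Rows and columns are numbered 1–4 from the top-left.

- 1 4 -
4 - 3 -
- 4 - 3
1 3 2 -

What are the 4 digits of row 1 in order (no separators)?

3142

R1C4 = 2: row 1 has {1,4}; col 4 has {3}; box has {3,4} → only 2 remains.
R2C2 = 2: row 2 has {3,4}; col 2 has {1,3,4}; box has {1,4} → only 2 remains.
R2C4 = 1: row 2 has {2,3,4}; col 4 has {2,3}; box has {2,3,4} → only 1 remains.
R3C1 = 2: row 3 has {3,4}; col 1 has {1,4}; box has {1,3,4} → only 2 remains.
R3C3 = 1: row 3 has {2,3,4}; col 3 has {2,3,4}; box has {2,3} → only 1 remains.
R4C4 = 4: row 4 has {1,2,3}; col 4 has {1,2,3}; box has {1,2,3} → only 4 remains.
R1C1 = 3: row 1 has {1,2,4}; col 1 has {1,2,4}; box has {1,2,4} → only 3 remains.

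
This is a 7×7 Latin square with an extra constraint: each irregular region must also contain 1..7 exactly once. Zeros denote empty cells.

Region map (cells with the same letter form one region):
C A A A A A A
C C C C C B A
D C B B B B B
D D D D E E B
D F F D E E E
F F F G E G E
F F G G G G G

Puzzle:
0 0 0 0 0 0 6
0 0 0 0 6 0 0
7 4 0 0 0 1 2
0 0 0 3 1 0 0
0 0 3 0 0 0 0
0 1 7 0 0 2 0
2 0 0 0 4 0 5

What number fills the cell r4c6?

r6c4 = 6: row 6 has {1,2,7}; col 4 has {3}; region has {2,4,5} → only 6 remains.
r7c2 = 6: row 7 has {2,4,5}; col 2 has {1,4}; region has {1,2,3,7} → only 6 remains.
r7c3 = 1: row 7 has {2,4,5,6}; col 3 has {3,7}; region has {2,4,5,6} → only 1 remains.
r7c4 = 7: row 7 has {1,2,4,5,6}; col 4 has {3,6}; region has {1,2,4,5,6} → only 7 remains.
r7c6 = 3: row 7 has {1,2,4,5,6,7}; col 6 has {1,2}; region has {1,2,4,5,6,7} → only 3 remains.
r3c4 = 5: row 3 has {1,2,4,7}; col 4 has {3,6,7}; region has {1,2} → only 5 remains.
r3c5 = 3: row 3 has {1,2,4,5,7}; col 5 has {1,4,6}; region has {1,2,5} → only 3 remains.
r5c2 = 5: row 5 has {3}; col 2 has {1,4,6}; region has {1,2,3,6,7} → only 5 remains.
r6c1 = 4: row 6 has {1,2,6,7}; col 1 has {2,7}; region has {1,2,3,5,6,7} → only 4 remains.
r6c5 = 5: row 6 has {1,2,4,6,7}; col 5 has {1,3,4,6}; region has {1} → only 5 remains.
r6c7 = 3: row 6 has {1,2,4,5,6,7}; col 7 has {2,5,6}; region has {1,5} → only 3 remains.
r3c3 = 6: row 3 has {1,2,3,4,5,7}; col 3 has {1,3,7}; region has {1,2,3,5} → only 6 remains.
r4c2 = 2: row 4 has {1,3}; col 2 has {1,4,5,6}; region has {3,7} → only 2 remains.
r5c5 = 2: in row 5, 2 can only go here (every other open cell in that row sees a 2).
r1c5 = 7: row 1 has {6}; col 5 has {1,2,3,4,5,6}; region has {6} → only 7 remains.
r1c2 = 3: row 1 has {6,7}; col 2 has {1,2,4,5,6}; region has {6,7} → only 3 remains.
r2c2 = 7: row 2 has {6}; col 2 has {1,2,3,4,5,6}; region has {4,6} → only 7 remains.
r2c6 = 4: row 2 has {6,7}; col 6 has {1,2,3}; region has {1,2,3,5,6} → only 4 remains.
r2c7 = 1: row 2 has {4,6,7}; col 7 has {2,3,5,6}; region has {3,6,7} → only 1 remains.
r4c7 = 7: row 4 has {1,2,3}; col 7 has {1,2,3,5,6}; region has {1,2,3,4,5,6} → only 7 remains.
r5c7 = 4: row 5 has {2,3,5}; col 7 has {1,2,3,5,6,7}; region has {1,2,3,5} → only 4 remains.
r1c6 = 5: row 1 has {3,6,7}; col 6 has {1,2,3,4}; region has {1,3,6,7} → only 5 remains.
r2c4 = 2: row 2 has {1,4,6,7}; col 4 has {3,5,6,7}; region has {4,6,7} → only 2 remains.
r4c6 = 6: row 4 has {1,2,3,7}; col 6 has {1,2,3,4,5}; region has {1,2,3,4,5} → only 6 remains.

6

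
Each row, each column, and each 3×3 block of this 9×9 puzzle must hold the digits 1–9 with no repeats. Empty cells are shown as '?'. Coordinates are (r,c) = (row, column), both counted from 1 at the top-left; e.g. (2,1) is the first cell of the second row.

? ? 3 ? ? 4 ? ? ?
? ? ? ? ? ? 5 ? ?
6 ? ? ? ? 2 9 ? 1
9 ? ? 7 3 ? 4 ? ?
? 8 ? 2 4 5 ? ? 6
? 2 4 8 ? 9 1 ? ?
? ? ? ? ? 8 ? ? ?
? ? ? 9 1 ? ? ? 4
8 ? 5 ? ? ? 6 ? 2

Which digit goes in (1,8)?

8

(6,5) = 6 (sole candidate).
(9,5) = 7 (sole candidate).
(9,6) = 3 (sole candidate).
(4,6) = 1 (sole candidate).
(8,6) = 6 (sole candidate).
(9,4) = 4 (sole candidate).
(2,6) = 7 (sole candidate).
(4,3) = 6 (sole candidate).
(7,4) = 5 (sole candidate).
(7,5) = 2 (sole candidate).
(3,4) = 3 (sole candidate).
(4,2) = 5 (sole candidate).
(4,9) = 8 (sole candidate).
(1,9) = 7 (sole candidate).
(2,9) = 3 (sole candidate).
(4,8) = 2 (sole candidate).
(6,9) = 5 (sole candidate).
(7,9) = 9 (sole candidate).
(9,8) = 1 (sole candidate).
(9,2) = 9 (sole candidate).
(1,2) = 1 (sole candidate).
(1,4) = 6 (sole candidate).
(1,8) = 8: row 1 has {1,3,4,6,7}; col 8 has {1,2}; box has {1,3,5,7,9} → only 8 remains.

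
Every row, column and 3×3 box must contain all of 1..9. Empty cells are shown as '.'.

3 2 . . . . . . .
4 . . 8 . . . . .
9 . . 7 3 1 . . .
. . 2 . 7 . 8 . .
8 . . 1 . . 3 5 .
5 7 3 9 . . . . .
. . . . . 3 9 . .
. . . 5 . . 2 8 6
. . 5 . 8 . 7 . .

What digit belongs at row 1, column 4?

4

row 4, column 4 = 3: in row 4, 3 can only go here (every other open cell in that row sees a 3).
row 4, column 6 = 5: in row 4, 5 can only go here (every other open cell in that row sees a 5).
row 5, column 9 = 7: in row 5, 7 can only go here (every other open cell in that row sees a 7).
row 6, column 6 = 8: in row 6, 8 can only go here (every other open cell in that row sees an 8).
row 7, column 9 = 5: in row 7, 5 can only go here (every other open cell in that row sees a 5).
row 8, column 2 = 3: in row 8, 3 can only go here (every other open cell in that row sees a 3).
row 8, column 6 = 7: in column 6, 7 can only go here (every other open cell in that column sees a 7).
row 8, column 1 = 1: row 8 has {2,3,5,6,7,8}; col 1 has {3,4,5,8,9}; box has {3,5} → only 1 remains.
row 4, column 1 = 6: row 4 has {2,3,5,7,8}; col 1 has {1,3,4,5,8,9}; box has {2,3,5,7,8} → only 6 remains.
row 9, column 1 = 2: row 9 has {5,7,8}; col 1 has {1,3,4,5,6,8,9}; box has {1,3,5} → only 2 remains.
row 7, column 1 = 7: row 7 has {3,5,9}; col 1 has {1,2,3,4,5,6,8,9}; box has {1,2,3,5} → only 7 remains.
row 7, column 4 = 2: in column 4, 2 can only go here (every other open cell in that column sees a 2).
row 7, column 5 = 1: in column 5, 1 can only go here (every other open cell in that column sees a 1).
row 7, column 8 = 4: row 7 has {1,2,3,5,7,9}; col 8 has {5,8}; box has {2,5,6,7,8,9} → only 4 remains.
row 4, column 2 = 1: in box 4, 1 can only go here (every other open cell in that box sees a 1).
row 4, column 8 = 9: row 4 has {1,2,3,5,6,7,8}; col 8 has {4,5,8}; box has {3,5,7,8} → only 9 remains.
row 4, column 9 = 4: row 4 has {1,2,3,5,6,7,8,9}; col 9 has {5,6,7}; box has {3,5,7,8,9} → only 4 remains.
row 3, column 7 = 4: in row 3, 4 can only go here (every other open cell in that row sees a 4).
row 3, column 2 = 5: in row 3, 5 can only go here (every other open cell in that row sees a 5).
row 2, column 2 = 6: row 2 has {4,8}; col 2 has {1,2,3,5,7}; box has {2,3,4,5,9} → only 6 remains.
row 3, column 3 = 8: row 3 has {1,3,4,5,7,9}; col 3 has {2,3,5}; box has {2,3,4,5,6,9} → only 8 remains.
row 3, column 9 = 2: row 3 has {1,3,4,5,7,8,9}; col 9 has {4,5,6,7}; box has {4} → only 2 remains.
row 6, column 9 = 1: row 6 has {3,5,7,8,9}; col 9 has {2,4,5,6,7}; box has {3,4,5,7,8,9} → only 1 remains.
row 7, column 2 = 8: row 7 has {1,2,3,4,5,7,9}; col 2 has {1,2,3,5,6,7}; box has {1,2,3,5,7} → only 8 remains.
row 7, column 3 = 6: row 7 has {1,2,3,4,5,7,8,9}; col 3 has {2,3,5,8}; box has {1,2,3,5,7,8} → only 6 remains.
row 9, column 9 = 3: row 9 has {2,5,7,8}; col 9 has {1,2,4,5,6,7}; box has {2,4,5,6,7,8,9} → only 3 remains.
row 2, column 9 = 9: row 2 has {4,6,8}; col 9 has {1,2,3,4,5,6,7}; box has {2,4} → only 9 remains.
row 3, column 8 = 6: row 3 has {1,2,3,4,5,7,8,9}; col 8 has {4,5,8,9}; box has {2,4,9} → only 6 remains.
row 6, column 7 = 6: row 6 has {1,3,5,7,8,9}; col 7 has {2,3,4,7,8,9}; box has {1,3,4,5,7,8,9} → only 6 remains.
row 6, column 8 = 2: row 6 has {1,3,5,6,7,8,9}; col 8 has {4,5,6,8,9}; box has {1,3,4,5,6,7,8,9} → only 2 remains.
row 9, column 8 = 1: row 9 has {2,3,5,7,8}; col 8 has {2,4,5,6,8,9}; box has {2,3,4,5,6,7,8,9} → only 1 remains.
row 1, column 8 = 7: row 1 has {2,3}; col 8 has {1,2,4,5,6,8,9}; box has {2,4,6,9} → only 7 remains.
row 1, column 9 = 8: row 1 has {2,3,7}; col 9 has {1,2,3,4,5,6,7,9}; box has {2,4,6,7,9} → only 8 remains.
row 2, column 6 = 2: row 2 has {4,6,8,9}; col 6 has {1,3,5,7,8}; box has {1,3,7,8} → only 2 remains.
row 2, column 8 = 3: row 2 has {2,4,6,8,9}; col 8 has {1,2,4,5,6,7,8,9}; box has {2,4,6,7,8,9} → only 3 remains.
row 6, column 5 = 4: row 6 has {1,2,3,5,6,7,8,9}; col 5 has {1,3,7,8}; box has {1,3,5,7,8,9} → only 4 remains.
row 8, column 5 = 9: row 8 has {1,2,3,5,6,7,8}; col 5 has {1,3,4,7,8}; box has {1,2,3,5,7,8} → only 9 remains.
row 1, column 3 = 1: row 1 has {2,3,7,8}; col 3 has {2,3,5,6,8}; box has {2,3,4,5,6,8,9} → only 1 remains.
row 1, column 7 = 5: row 1 has {1,2,3,7,8}; col 7 has {2,3,4,6,7,8,9}; box has {2,3,4,6,7,8,9} → only 5 remains.
row 2, column 3 = 7: row 2 has {2,3,4,6,8,9}; col 3 has {1,2,3,5,6,8}; box has {1,2,3,4,5,6,8,9} → only 7 remains.
row 2, column 5 = 5: row 2 has {2,3,4,6,7,8,9}; col 5 has {1,3,4,7,8,9}; box has {1,2,3,7,8} → only 5 remains.
row 2, column 7 = 1: row 2 has {2,3,4,5,6,7,8,9}; col 7 has {2,3,4,5,6,7,8,9}; box has {2,3,4,5,6,7,8,9} → only 1 remains.
row 5, column 6 = 6: row 5 has {1,3,5,7,8}; col 6 has {1,2,3,5,7,8}; box has {1,3,4,5,7,8,9} → only 6 remains.
row 8, column 3 = 4: row 8 has {1,2,3,5,6,7,8,9}; col 3 has {1,2,3,5,6,7,8}; box has {1,2,3,5,6,7,8} → only 4 remains.
row 9, column 2 = 9: row 9 has {1,2,3,5,7,8}; col 2 has {1,2,3,5,6,7,8}; box has {1,2,3,4,5,6,7,8} → only 9 remains.
row 9, column 6 = 4: row 9 has {1,2,3,5,7,8,9}; col 6 has {1,2,3,5,6,7,8}; box has {1,2,3,5,7,8,9} → only 4 remains.
row 1, column 5 = 6: row 1 has {1,2,3,5,7,8}; col 5 has {1,3,4,5,7,8,9}; box has {1,2,3,5,7,8} → only 6 remains.
row 1, column 6 = 9: row 1 has {1,2,3,5,6,7,8}; col 6 has {1,2,3,4,5,6,7,8}; box has {1,2,3,5,6,7,8} → only 9 remains.
row 5, column 2 = 4: row 5 has {1,3,5,6,7,8}; col 2 has {1,2,3,5,6,7,8,9}; box has {1,2,3,5,6,7,8} → only 4 remains.
row 5, column 3 = 9: row 5 has {1,3,4,5,6,7,8}; col 3 has {1,2,3,4,5,6,7,8}; box has {1,2,3,4,5,6,7,8} → only 9 remains.
row 5, column 5 = 2: row 5 has {1,3,4,5,6,7,8,9}; col 5 has {1,3,4,5,6,7,8,9}; box has {1,3,4,5,6,7,8,9} → only 2 remains.
row 9, column 4 = 6: row 9 has {1,2,3,4,5,7,8,9}; col 4 has {1,2,3,5,7,8,9}; box has {1,2,3,4,5,7,8,9} → only 6 remains.
row 1, column 4 = 4: row 1 has {1,2,3,5,6,7,8,9}; col 4 has {1,2,3,5,6,7,8,9}; box has {1,2,3,5,6,7,8,9} → only 4 remains.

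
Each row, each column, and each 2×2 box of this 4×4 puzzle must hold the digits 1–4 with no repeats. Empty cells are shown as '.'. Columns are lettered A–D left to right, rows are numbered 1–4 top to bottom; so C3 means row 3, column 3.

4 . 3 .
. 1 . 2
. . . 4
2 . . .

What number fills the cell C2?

4

B1 = 2 (sole candidate).
D1 = 1 (sole candidate).
A2 = 3 (sole candidate).
C2 = 4: row 2 has {1,2,3}; col 3 has {3}; box has {1,2,3} → only 4 remains.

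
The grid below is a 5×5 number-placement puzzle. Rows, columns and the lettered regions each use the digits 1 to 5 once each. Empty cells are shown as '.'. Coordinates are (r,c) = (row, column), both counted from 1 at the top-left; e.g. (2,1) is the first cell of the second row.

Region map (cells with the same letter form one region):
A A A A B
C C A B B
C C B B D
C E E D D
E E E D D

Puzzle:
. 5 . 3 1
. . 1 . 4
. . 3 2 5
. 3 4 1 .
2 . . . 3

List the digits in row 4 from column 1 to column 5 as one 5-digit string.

53412

(1,1) = 4: row 1 has {1,3,5}; col 1 has {2}; region has {1,3,5} → only 4 remains.
(1,3) = 2: row 1 has {1,3,4,5}; col 3 has {1,3,4}; region has {1,3,4,5} → only 2 remains.
(2,2) = 2: row 2 has {1,4}; col 2 has {3,5}; region has {} → only 2 remains.
(2,4) = 5: row 2 has {1,2,4}; col 4 has {1,2,3}; region has {1,2,3,4} → only 5 remains.
(3,1) = 1: row 3 has {2,3,5}; col 1 has {2,4}; region has {2} → only 1 remains.
(3,2) = 4: row 3 has {1,2,3,5}; col 2 has {2,3,5}; region has {1,2} → only 4 remains.
(4,1) = 5: row 4 has {1,3,4}; col 1 has {1,2,4}; region has {1,2,4} → only 5 remains.
(4,5) = 2: row 4 has {1,3,4,5}; col 5 has {1,3,4,5}; region has {1,3,5} → only 2 remains.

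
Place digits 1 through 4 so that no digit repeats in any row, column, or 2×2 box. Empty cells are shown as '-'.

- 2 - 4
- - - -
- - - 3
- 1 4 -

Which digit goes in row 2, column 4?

1

row 3, column 2 = 4 (sole candidate).
row 4, column 4 = 2 (sole candidate).
row 2, column 2 = 3 (sole candidate).
row 2, column 4 = 1: row 2 has {3}; col 4 has {2,3,4}; box has {4} → only 1 remains.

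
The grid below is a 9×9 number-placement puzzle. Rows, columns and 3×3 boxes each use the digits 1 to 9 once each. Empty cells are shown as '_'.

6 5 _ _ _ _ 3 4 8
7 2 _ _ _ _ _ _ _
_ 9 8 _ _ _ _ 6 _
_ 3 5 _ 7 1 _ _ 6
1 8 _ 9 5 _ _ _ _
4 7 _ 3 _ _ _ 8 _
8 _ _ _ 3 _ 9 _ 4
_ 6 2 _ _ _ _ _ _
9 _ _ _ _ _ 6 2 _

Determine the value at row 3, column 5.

4

row 1, column 3 = 1: row 1 has {3,4,5,6,8}; col 3 has {2,5,8}; box has {2,5,6,7,8,9} → only 1 remains.
row 3, column 1 = 3: row 3 has {6,8,9}; col 1 has {1,4,6,7,8,9}; box has {1,2,5,6,7,8,9} → only 3 remains.
row 4, column 1 = 2: row 4 has {1,3,5,6,7}; col 1 has {1,3,4,6,7,8,9}; box has {1,3,4,5,7,8} → only 2 remains.
row 4, column 7 = 4: row 4 has {1,2,3,5,6,7}; col 7 has {3,6,9}; box has {6,8} → only 4 remains.
row 4, column 8 = 9: row 4 has {1,2,3,4,5,6,7}; col 8 has {2,4,6,8}; box has {4,6,8} → only 9 remains.
row 5, column 3 = 6: row 5 has {1,5,8,9}; col 3 has {1,2,5,8}; box has {1,2,3,4,5,7,8} → only 6 remains.
row 6, column 3 = 9: row 6 has {3,4,7,8}; col 3 has {1,2,5,6,8}; box has {1,2,3,4,5,6,7,8} → only 9 remains.
row 7, column 2 = 1: row 7 has {3,4,8,9}; col 2 has {2,3,5,6,7,8,9}; box has {2,6,8,9} → only 1 remains.
row 7, column 3 = 7: row 7 has {1,3,4,8,9}; col 3 has {1,2,5,6,8,9}; box has {1,2,6,8,9} → only 7 remains.
row 7, column 8 = 5: row 7 has {1,3,4,7,8,9}; col 8 has {2,4,6,8,9}; box has {2,4,6,9} → only 5 remains.
row 8, column 1 = 5: row 8 has {2,6}; col 1 has {1,2,3,4,6,7,8,9}; box has {1,2,6,7,8,9} → only 5 remains.
row 9, column 2 = 4: row 9 has {2,6,9}; col 2 has {1,2,3,5,6,7,8,9}; box has {1,2,5,6,7,8,9} → only 4 remains.
row 9, column 3 = 3: row 9 has {2,4,6,9}; col 3 has {1,2,5,6,7,8,9}; box has {1,2,4,5,6,7,8,9} → only 3 remains.
row 2, column 3 = 4: row 2 has {2,7}; col 3 has {1,2,3,5,6,7,8,9}; box has {1,2,3,5,6,7,8,9} → only 4 remains.
row 2, column 8 = 1: row 2 has {2,4,7}; col 8 has {2,4,5,6,8,9}; box has {3,4,6,8} → only 1 remains.
row 4, column 4 = 8: row 4 has {1,2,3,4,5,6,7,9}; col 4 has {3,9}; box has {1,3,5,7,9} → only 8 remains.
row 2, column 7 = 5: row 2 has {1,2,4,7}; col 7 has {3,4,6,9}; box has {1,3,4,6,8} → only 5 remains.
row 2, column 9 = 9: row 2 has {1,2,4,5,7}; col 9 has {4,6,8}; box has {1,3,4,5,6,8} → only 9 remains.
row 2, column 4 = 6: row 2 has {1,2,4,5,7,9}; col 4 has {3,8,9}; box has {} → only 6 remains.
row 2, column 5 = 8: row 2 has {1,2,4,5,6,7,9}; col 5 has {3,5,7}; box has {6} → only 8 remains.
row 2, column 6 = 3: row 2 has {1,2,4,5,6,7,8,9}; col 6 has {1}; box has {6,8} → only 3 remains.
row 7, column 4 = 2: row 7 has {1,3,4,5,7,8,9}; col 4 has {3,6,8,9}; box has {3} → only 2 remains.
row 7, column 6 = 6: row 7 has {1,2,3,4,5,7,8,9}; col 6 has {1,3}; box has {2,3} → only 6 remains.
row 9, column 5 = 1: row 9 has {2,3,4,6,9}; col 5 has {3,5,7,8}; box has {2,3,6} → only 1 remains.
row 9, column 9 = 7: row 9 has {1,2,3,4,6,9}; col 9 has {4,6,8,9}; box has {2,4,5,6,9} → only 7 remains.
row 1, column 4 = 7: row 1 has {1,3,4,5,6,8}; col 4 has {2,3,6,8,9}; box has {3,6,8} → only 7 remains.
row 3, column 9 = 2: row 3 has {3,6,8,9}; col 9 has {4,6,7,8,9}; box has {1,3,4,5,6,8,9} → only 2 remains.
row 5, column 9 = 3: row 5 has {1,5,6,8,9}; col 9 has {2,4,6,7,8,9}; box has {4,6,8,9} → only 3 remains.
row 6, column 6 = 2: row 6 has {3,4,7,8,9}; col 6 has {1,3,6}; box has {1,3,5,7,8,9} → only 2 remains.
row 6, column 7 = 1: row 6 has {2,3,4,7,8,9}; col 7 has {3,4,5,6,9}; box has {3,4,6,8,9} → only 1 remains.
row 6, column 9 = 5: row 6 has {1,2,3,4,7,8,9}; col 9 has {2,3,4,6,7,8,9}; box has {1,3,4,6,8,9} → only 5 remains.
row 8, column 4 = 4: row 8 has {2,5,6}; col 4 has {2,3,6,7,8,9}; box has {1,2,3,6} → only 4 remains.
row 8, column 5 = 9: row 8 has {2,4,5,6}; col 5 has {1,3,5,7,8}; box has {1,2,3,4,6} → only 9 remains.
row 8, column 7 = 8: row 8 has {2,4,5,6,9}; col 7 has {1,3,4,5,6,9}; box has {2,4,5,6,7,9} → only 8 remains.
row 8, column 8 = 3: row 8 has {2,4,5,6,8,9}; col 8 has {1,2,4,5,6,8,9}; box has {2,4,5,6,7,8,9} → only 3 remains.
row 8, column 9 = 1: row 8 has {2,3,4,5,6,8,9}; col 9 has {2,3,4,5,6,7,8,9}; box has {2,3,4,5,6,7,8,9} → only 1 remains.
row 9, column 4 = 5: row 9 has {1,2,3,4,6,7,9}; col 4 has {2,3,4,6,7,8,9}; box has {1,2,3,4,6,9} → only 5 remains.
row 9, column 6 = 8: row 9 has {1,2,3,4,5,6,7,9}; col 6 has {1,2,3,6}; box has {1,2,3,4,5,6,9} → only 8 remains.
row 1, column 5 = 2: row 1 has {1,3,4,5,6,7,8}; col 5 has {1,3,5,7,8,9}; box has {3,6,7,8} → only 2 remains.
row 1, column 6 = 9: row 1 has {1,2,3,4,5,6,7,8}; col 6 has {1,2,3,6,8}; box has {2,3,6,7,8} → only 9 remains.
row 3, column 4 = 1: row 3 has {2,3,6,8,9}; col 4 has {2,3,4,5,6,7,8,9}; box has {2,3,6,7,8,9} → only 1 remains.
row 3, column 5 = 4: row 3 has {1,2,3,6,8,9}; col 5 has {1,2,3,5,7,8,9}; box has {1,2,3,6,7,8,9} → only 4 remains.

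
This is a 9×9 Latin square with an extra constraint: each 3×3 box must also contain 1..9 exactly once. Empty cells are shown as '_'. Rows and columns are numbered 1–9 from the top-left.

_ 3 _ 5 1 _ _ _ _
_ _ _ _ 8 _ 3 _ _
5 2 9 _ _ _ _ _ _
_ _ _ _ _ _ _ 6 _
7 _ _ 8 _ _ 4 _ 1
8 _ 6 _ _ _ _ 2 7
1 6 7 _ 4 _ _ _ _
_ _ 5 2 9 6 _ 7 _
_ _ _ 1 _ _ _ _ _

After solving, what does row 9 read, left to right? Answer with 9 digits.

294175683

row 7, column 4 = 3 (sole candidate).
row 5, column 5 = 6 (hidden single in row 5).
row 8, column 7 = 1 (hidden single in row 8).
row 3, column 8 = 1 (hidden single in row 3).
row 2, column 2 = 7 (hidden single in column 2).
row 2, column 3 = 1 (hidden single in row 2).
row 4, column 5 = 2 (hidden single in column 5).
row 5, column 3 = 2 (hidden single in row 5).
row 9, column 1 = 2: in column 1, 2 can only go here (every other open cell in that column sees a 2).
row 4, column 1 = 9 (hidden single in column 1).
row 5, column 2 = 5 (sole candidate).
row 8, column 1 = 3 (hidden single in column 1).
row 9, column 2 = 9: in column 2, 9 can only go here (every other open cell in that column sees a 9).
row 8, column 2 = 8 (hidden single in column 2).
row 8, column 9 = 4 (sole candidate).
row 9, column 3 = 4: row 9 has {1,2,9}; col 3 has {1,2,5,6,7,9}; box has {1,2,3,5,6,7,8,9} → only 4 remains.
row 1, column 3 = 8 (sole candidate).
row 4, column 3 = 3 (sole candidate).
row 9, column 9 = 3: in column 9, 3 can only go here (every other open cell in that column sees a 3).
row 9, column 7 = 6: in row 9, 6 can only go here (every other open cell in that row sees a 6).
row 5, column 8 = 3 (hidden single in column 8).
row 5, column 6 = 9 (sole candidate).
row 6, column 4 = 4 (sole candidate).
row 4, column 4 = 7 (sole candidate).
row 6, column 2 = 1 (sole candidate).
row 3, column 4 = 6 (sole candidate).
row 3, column 9 = 8 (sole candidate).
row 4, column 2 = 4 (sole candidate).
row 4, column 9 = 5 (sole candidate).
row 6, column 7 = 9 (sole candidate).
row 2, column 4 = 9 (sole candidate).
row 3, column 7 = 7 (sole candidate).
row 4, column 6 = 1 (sole candidate).
row 4, column 7 = 8 (sole candidate).
row 1, column 7 = 2 (sole candidate).
row 2, column 9 = 6 (sole candidate).
row 3, column 5 = 3 (sole candidate).
row 3, column 6 = 4 (sole candidate).
row 6, column 5 = 5 (sole candidate).
row 6, column 6 = 3 (sole candidate).
row 7, column 7 = 5 (sole candidate).
row 9, column 5 = 7: row 9 has {1,2,3,4,6,9}; col 5 has {1,2,3,4,5,6,8,9}; box has {1,2,3,4,6,9} → only 7 remains.
row 9, column 8 = 8: row 9 has {1,2,3,4,6,7,9}; col 8 has {1,2,3,6,7}; box has {1,3,4,5,6,7} → only 8 remains.
row 1, column 6 = 7 (sole candidate).
row 1, column 9 = 9 (sole candidate).
row 2, column 1 = 4 (sole candidate).
row 2, column 6 = 2 (sole candidate).
row 2, column 8 = 5 (sole candidate).
row 7, column 6 = 8 (sole candidate).
row 7, column 8 = 9 (sole candidate).
row 7, column 9 = 2 (sole candidate).
row 9, column 6 = 5: row 9 has {1,2,3,4,6,7,8,9}; col 6 has {1,2,3,4,6,7,8,9}; box has {1,2,3,4,6,7,8,9} → only 5 remains.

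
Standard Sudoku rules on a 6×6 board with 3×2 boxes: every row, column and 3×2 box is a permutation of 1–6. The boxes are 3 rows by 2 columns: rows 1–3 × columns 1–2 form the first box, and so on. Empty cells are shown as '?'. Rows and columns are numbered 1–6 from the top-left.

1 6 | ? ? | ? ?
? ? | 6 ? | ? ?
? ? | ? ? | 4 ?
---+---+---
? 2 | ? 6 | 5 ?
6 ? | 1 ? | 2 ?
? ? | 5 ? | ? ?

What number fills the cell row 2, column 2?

4

row 1, column 5 = 3: row 1 has {1,6}; col 5 has {2,4,5}; box has {4} → only 3 remains.
row 2, column 5 = 1: row 2 has {6}; col 5 has {2,3,4,5}; box has {3,4} → only 1 remains.
row 6, column 5 = 6: row 6 has {5}; col 5 has {1,2,3,4,5}; box has {2,5} → only 6 remains.
row 3, column 4 = 1: in row 3, 1 can only go here (every other open cell in that row sees a 1).
row 3, column 6 = 6: in row 3, 6 can only go here (every other open cell in that row sees a 6).
row 4, column 6 = 1: in row 4, 1 can only go here (every other open cell in that row sees a 1).
row 5, column 2 = 5: in row 5, 5 can only go here (every other open cell in that row sees a 5).
row 3, column 2 = 3: row 3 has {1,4,6}; col 2 has {2,5,6}; box has {1,6} → only 3 remains.
row 3, column 3 = 2: row 3 has {1,3,4,6}; col 3 has {1,5,6}; box has {1,6} → only 2 remains.
row 1, column 3 = 4: row 1 has {1,3,6}; col 3 has {1,2,5,6}; box has {1,2,6} → only 4 remains.
row 1, column 4 = 5: row 1 has {1,3,4,6}; col 4 has {1,6}; box has {1,2,4,6} → only 5 remains.
row 1, column 6 = 2: row 1 has {1,3,4,5,6}; col 6 has {1,6}; box has {1,3,4,6} → only 2 remains.
row 2, column 2 = 4: row 2 has {1,6}; col 2 has {2,3,5,6}; box has {1,3,6} → only 4 remains.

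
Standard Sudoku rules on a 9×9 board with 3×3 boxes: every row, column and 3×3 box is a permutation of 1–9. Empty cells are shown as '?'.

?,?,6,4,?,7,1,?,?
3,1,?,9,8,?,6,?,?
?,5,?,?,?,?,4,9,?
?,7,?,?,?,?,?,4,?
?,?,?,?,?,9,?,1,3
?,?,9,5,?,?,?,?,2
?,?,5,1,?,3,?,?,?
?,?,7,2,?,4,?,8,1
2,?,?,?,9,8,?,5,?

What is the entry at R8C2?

6

R2C3 = 4: in row 2, 4 can only go here (every other open cell in that row sees a 4).
R8C5 = 5: in row 8, 5 can only go here (every other open cell in that row sees a 5).
R1C9 = 5: in row 1, 5 can only go here (every other open cell in that row sees a 5).
R2C9 = 7: row 2 has {1,3,4,6,8,9}; col 9 has {1,2,3,5}; box has {1,4,5,6,9} → only 7 remains.
R3C9 = 8: row 3 has {4,5,9}; col 9 has {1,2,3,5,7}; box has {1,4,5,6,7,9} → only 8 remains.
R2C8 = 2: row 2 has {1,3,4,6,7,8,9}; col 8 has {1,4,5,8,9}; box has {1,4,5,6,7,8,9} → only 2 remains.
R3C1 = 7: row 3 has {4,5,8,9}; col 1 has {2,3}; box has {1,3,4,5,6} → only 7 remains.
R3C3 = 2: row 3 has {4,5,7,8,9}; col 3 has {4,5,6,7,9}; box has {1,3,4,5,6,7} → only 2 remains.
R5C3 = 8: row 5 has {1,3,9}; col 3 has {2,4,5,6,7,9}; box has {7,9} → only 8 remains.
R1C8 = 3: row 1 has {1,4,5,6,7}; col 8 has {1,2,4,5,8,9}; box has {1,2,4,5,6,7,8,9} → only 3 remains.
R2C6 = 5: row 2 has {1,2,3,4,6,7,8,9}; col 6 has {3,4,7,8,9}; box has {4,7,8,9} → only 5 remains.
R1C5 = 2: row 1 has {1,3,4,5,6,7}; col 5 has {5,8,9}; box has {4,5,7,8,9} → only 2 remains.
R4C6 = 2: in row 4, 2 can only go here (every other open cell in that row sees a 2).
R5C2 = 2: in row 5, 2 can only go here (every other open cell in that row sees a 2).
R6C7 = 8: in row 6, 8 can only go here (every other open cell in that row sees an 8).
R4C4 = 8: in row 4, 8 can only go here (every other open cell in that row sees an 8).
R7C7 = 2: in row 7, 2 can only go here (every other open cell in that row sees a 2).
R9C3 = 1: in row 9, 1 can only go here (every other open cell in that row sees a 1).
R4C3 = 3: row 4 has {2,4,7,8}; col 3 has {1,2,4,5,6,7,8,9}; box has {2,7,8,9} → only 3 remains.
R6C5 = 3: in row 6, 3 can only go here (every other open cell in that row sees a 3).
R3C4 = 3: in row 3, 3 can only go here (every other open cell in that row sees a 3).
R6C8 = 7: in row 6, 7 can only go here (every other open cell in that row sees a 7).
R5C7 = 5: row 5 has {1,2,3,8,9}; col 7 has {1,2,4,6,8}; box has {1,2,3,4,7,8} → only 5 remains.
R7C8 = 6: row 7 has {1,2,3,5}; col 8 has {1,2,3,4,5,7,8,9}; box has {1,2,5,8} → only 6 remains.
R9C9 = 4: row 9 has {1,2,5,8,9}; col 9 has {1,2,3,5,7,8}; box has {1,2,5,6,8} → only 4 remains.
R4C7 = 9: row 4 has {2,3,4,7,8}; col 7 has {1,2,4,5,6,8}; box has {1,2,3,4,5,7,8} → only 9 remains.
R4C9 = 6: row 4 has {2,3,4,7,8,9}; col 9 has {1,2,3,4,5,7,8}; box has {1,2,3,4,5,7,8,9} → only 6 remains.
R7C5 = 7: row 7 has {1,2,3,5,6}; col 5 has {2,3,5,8,9}; box has {1,2,3,4,5,8,9} → only 7 remains.
R7C9 = 9: row 7 has {1,2,3,5,6,7}; col 9 has {1,2,3,4,5,6,7,8}; box has {1,2,4,5,6,8} → only 9 remains.
R8C7 = 3: row 8 has {1,2,4,5,7,8}; col 7 has {1,2,4,5,6,8,9}; box has {1,2,4,5,6,8,9} → only 3 remains.
R9C4 = 6: row 9 has {1,2,4,5,8,9}; col 4 has {1,2,3,4,5,8,9}; box has {1,2,3,4,5,7,8,9} → only 6 remains.
R9C7 = 7: row 9 has {1,2,4,5,6,8,9}; col 7 has {1,2,3,4,5,6,8,9}; box has {1,2,3,4,5,6,8,9} → only 7 remains.
R4C5 = 1: row 4 has {2,3,4,6,7,8,9}; col 5 has {2,3,5,7,8,9}; box has {2,3,5,8,9} → only 1 remains.
R5C4 = 7: row 5 has {1,2,3,5,8,9}; col 4 has {1,2,3,4,5,6,8,9}; box has {1,2,3,5,8,9} → only 7 remains.
R6C6 = 6: row 6 has {2,3,5,7,8,9}; col 6 has {2,3,4,5,7,8,9}; box has {1,2,3,5,7,8,9} → only 6 remains.
R9C2 = 3: row 9 has {1,2,4,5,6,7,8,9}; col 2 has {1,2,5,7}; box has {1,2,5,7} → only 3 remains.
R3C5 = 6: row 3 has {2,3,4,5,7,8,9}; col 5 has {1,2,3,5,7,8,9}; box has {2,3,4,5,7,8,9} → only 6 remains.
R3C6 = 1: row 3 has {2,3,4,5,6,7,8,9}; col 6 has {2,3,4,5,6,7,8,9}; box has {2,3,4,5,6,7,8,9} → only 1 remains.
R4C1 = 5: row 4 has {1,2,3,4,6,7,8,9}; col 1 has {2,3,7}; box has {2,3,7,8,9} → only 5 remains.
R5C5 = 4: row 5 has {1,2,3,5,7,8,9}; col 5 has {1,2,3,5,6,7,8,9}; box has {1,2,3,5,6,7,8,9} → only 4 remains.
R6C2 = 4: row 6 has {2,3,5,6,7,8,9}; col 2 has {1,2,3,5,7}; box has {2,3,5,7,8,9} → only 4 remains.
R7C2 = 8: row 7 has {1,2,3,5,6,7,9}; col 2 has {1,2,3,4,5,7}; box has {1,2,3,5,7} → only 8 remains.
R1C2 = 9: row 1 has {1,2,3,4,5,6,7}; col 2 has {1,2,3,4,5,7,8}; box has {1,2,3,4,5,6,7} → only 9 remains.
R5C1 = 6: row 5 has {1,2,3,4,5,7,8,9}; col 1 has {2,3,5,7}; box has {2,3,4,5,7,8,9} → only 6 remains.
R6C1 = 1: row 6 has {2,3,4,5,6,7,8,9}; col 1 has {2,3,5,6,7}; box has {2,3,4,5,6,7,8,9} → only 1 remains.
R7C1 = 4: row 7 has {1,2,3,5,6,7,8,9}; col 1 has {1,2,3,5,6,7}; box has {1,2,3,5,7,8} → only 4 remains.
R8C1 = 9: row 8 has {1,2,3,4,5,7,8}; col 1 has {1,2,3,4,5,6,7}; box has {1,2,3,4,5,7,8} → only 9 remains.
R8C2 = 6: row 8 has {1,2,3,4,5,7,8,9}; col 2 has {1,2,3,4,5,7,8,9}; box has {1,2,3,4,5,7,8,9} → only 6 remains.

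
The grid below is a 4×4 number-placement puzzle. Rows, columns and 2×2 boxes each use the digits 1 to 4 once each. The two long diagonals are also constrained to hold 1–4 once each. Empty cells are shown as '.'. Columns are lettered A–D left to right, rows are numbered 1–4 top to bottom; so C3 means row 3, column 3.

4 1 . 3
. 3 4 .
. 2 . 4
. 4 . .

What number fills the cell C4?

3

C1 = 2 (sole candidate).
A2 = 2 (sole candidate).
D2 = 1 (sole candidate).
C3 = 1 (sole candidate).
A4 = 1 (sole candidate).
C4 = 3: row 4 has {1,4}; col 3 has {1,2,4}; box has {1,4} → only 3 remains.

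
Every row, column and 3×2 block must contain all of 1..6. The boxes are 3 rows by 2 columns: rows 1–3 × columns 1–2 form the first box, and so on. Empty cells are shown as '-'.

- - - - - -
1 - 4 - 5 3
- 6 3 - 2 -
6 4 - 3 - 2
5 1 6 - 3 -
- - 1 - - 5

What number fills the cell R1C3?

R2C2 = 2: row 2 has {1,3,4,5}; col 2 has {1,4,6}; box has {1,6} → only 2 remains.
R2C4 = 6: row 2 has {1,2,3,4,5}; col 4 has {3}; box has {3,4} → only 6 remains.
R3C1 = 4: row 3 has {2,3,6}; col 1 has {1,5,6}; box has {1,2,6} → only 4 remains.
R3C6 = 1: row 3 has {2,3,4,6}; col 6 has {2,3,5}; box has {2,3,5} → only 1 remains.
R4C3 = 5: row 4 has {2,3,4,6}; col 3 has {1,3,4,6}; box has {1,3,6} → only 5 remains.
R4C5 = 1: row 4 has {2,3,4,5,6}; col 5 has {2,3,5}; box has {2,3,5} → only 1 remains.
R5C6 = 4: row 5 has {1,3,5,6}; col 6 has {1,2,3,5}; box has {1,2,3,5} → only 4 remains.
R6C2 = 3: row 6 has {1,5}; col 2 has {1,2,4,6}; box has {1,4,5,6} → only 3 remains.
R6C5 = 6: row 6 has {1,3,5}; col 5 has {1,2,3,5}; box has {1,2,3,4,5} → only 6 remains.
R1C1 = 3: row 1 has {}; col 1 has {1,4,5,6}; box has {1,2,4,6} → only 3 remains.
R1C2 = 5: row 1 has {3}; col 2 has {1,2,3,4,6}; box has {1,2,3,4,6} → only 5 remains.
R1C3 = 2: row 1 has {3,5}; col 3 has {1,3,4,5,6}; box has {3,4,6} → only 2 remains.

2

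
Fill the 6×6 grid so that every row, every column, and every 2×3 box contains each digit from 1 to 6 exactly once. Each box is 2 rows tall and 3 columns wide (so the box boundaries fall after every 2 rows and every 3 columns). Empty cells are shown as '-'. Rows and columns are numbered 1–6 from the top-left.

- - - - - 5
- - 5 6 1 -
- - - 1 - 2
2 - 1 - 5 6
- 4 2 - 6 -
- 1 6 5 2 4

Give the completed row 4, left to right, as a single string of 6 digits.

row 2, column 6 = 3: row 2 has {1,5,6}; col 6 has {2,4,5,6}; box has {1,5,6} → only 3 remains.
row 4, column 2 = 3: row 4 has {1,2,5,6}; col 2 has {1,4}; box has {1,2} → only 3 remains.
row 4, column 4 = 4: row 4 has {1,2,3,5,6}; col 4 has {1,5,6}; box has {1,2,5,6} → only 4 remains.

231456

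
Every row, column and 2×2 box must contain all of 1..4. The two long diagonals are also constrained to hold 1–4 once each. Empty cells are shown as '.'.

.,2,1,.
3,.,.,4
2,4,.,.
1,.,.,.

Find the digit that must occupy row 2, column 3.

row 1, column 1 = 4 (sole candidate).
row 1, column 4 = 3 (sole candidate).
row 2, column 2 = 1 (sole candidate).
row 2, column 3 = 2: row 2 has {1,3,4}; col 3 has {1}; box has {1,3,4}; anti-diagonal has {1,3,4} → only 2 remains.

2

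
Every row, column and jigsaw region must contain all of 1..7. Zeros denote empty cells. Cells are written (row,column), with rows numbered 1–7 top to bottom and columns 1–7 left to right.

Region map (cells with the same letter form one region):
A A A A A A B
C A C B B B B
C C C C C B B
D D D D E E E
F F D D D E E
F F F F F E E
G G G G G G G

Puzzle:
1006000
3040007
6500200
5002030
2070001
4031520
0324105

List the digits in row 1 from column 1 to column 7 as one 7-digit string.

1456372

(1,3) = 5: row 1 has {1,6}; col 3 has {2,3,4,7}; region has {1,6} → only 5 remains.
(2,2) = 2: row 2 has {3,4,7}; col 2 has {3,5}; region has {1,5,6} → only 2 remains.
(2,4) = 5: row 2 has {2,3,4,7}; col 4 has {1,2,4,6}; region has {7} → only 5 remains.
(2,5) = 6: row 2 has {2,3,4,5,7}; col 5 has {1,2,5}; region has {5,7} → only 6 remains.
(2,6) = 1: row 2 has {2,3,4,5,6,7}; col 6 has {2,3}; region has {5,6,7} → only 1 remains.
(3,3) = 1: row 3 has {2,5,6}; col 3 has {2,3,4,5,7}; region has {2,3,4,5,6} → only 1 remains.
(3,4) = 7: row 3 has {1,2,5,6}; col 4 has {1,2,4,5,6}; region has {1,2,3,4,5,6} → only 7 remains.
(3,6) = 4: row 3 has {1,2,5,6,7}; col 6 has {1,2,3}; region has {1,5,6,7} → only 4 remains.
(3,7) = 3: row 3 has {1,2,4,5,6,7}; col 7 has {1,5,7}; region has {1,4,5,6,7} → only 3 remains.
(4,3) = 6: row 4 has {2,3,5}; col 3 has {1,2,3,4,5,7}; region has {2,5,7} → only 6 remains.
(4,7) = 4: row 4 has {2,3,5,6}; col 7 has {1,3,5,7}; region has {1,2,3} → only 4 remains.
(5,2) = 6: row 5 has {1,2,7}; col 2 has {2,3,5}; region has {1,2,3,4,5} → only 6 remains.
(5,4) = 3: row 5 has {1,2,6,7}; col 4 has {1,2,4,5,6,7}; region has {2,5,6,7} → only 3 remains.
(5,5) = 4: row 5 has {1,2,3,6,7}; col 5 has {1,2,5,6}; region has {2,3,5,6,7} → only 4 remains.
(5,6) = 5: row 5 has {1,2,3,4,6,7}; col 6 has {1,2,3,4}; region has {1,2,3,4} → only 5 remains.
(6,2) = 7: row 6 has {1,2,3,4,5}; col 2 has {2,3,5,6}; region has {1,2,3,4,5,6} → only 7 remains.
(6,7) = 6: row 6 has {1,2,3,4,5,7}; col 7 has {1,3,4,5,7}; region has {1,2,3,4,5} → only 6 remains.
(7,1) = 7: row 7 has {1,2,3,4,5}; col 1 has {1,2,3,4,5,6}; region has {1,2,3,4,5} → only 7 remains.
(7,6) = 6: row 7 has {1,2,3,4,5,7}; col 6 has {1,2,3,4,5}; region has {1,2,3,4,5,7} → only 6 remains.
(1,2) = 4: row 1 has {1,5,6}; col 2 has {2,3,5,6,7}; region has {1,2,5,6} → only 4 remains.
(1,6) = 7: row 1 has {1,4,5,6}; col 6 has {1,2,3,4,5,6}; region has {1,2,4,5,6} → only 7 remains.
(1,7) = 2: row 1 has {1,4,5,6,7}; col 7 has {1,3,4,5,6,7}; region has {1,3,4,5,6,7} → only 2 remains.
(4,2) = 1: row 4 has {2,3,4,5,6}; col 2 has {2,3,4,5,6,7}; region has {2,3,4,5,6,7} → only 1 remains.
(4,5) = 7: row 4 has {1,2,3,4,5,6}; col 5 has {1,2,4,5,6}; region has {1,2,3,4,5,6} → only 7 remains.
(1,5) = 3: row 1 has {1,2,4,5,6,7}; col 5 has {1,2,4,5,6,7}; region has {1,2,4,5,6,7} → only 3 remains.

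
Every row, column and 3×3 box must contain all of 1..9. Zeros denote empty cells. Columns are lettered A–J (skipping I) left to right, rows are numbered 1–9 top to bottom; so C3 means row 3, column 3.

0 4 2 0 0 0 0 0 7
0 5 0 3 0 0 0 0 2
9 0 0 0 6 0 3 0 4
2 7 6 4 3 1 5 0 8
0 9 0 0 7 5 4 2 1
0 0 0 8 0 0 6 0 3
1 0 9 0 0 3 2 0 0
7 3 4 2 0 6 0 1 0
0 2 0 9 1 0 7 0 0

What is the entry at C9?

H4 = 9 (sole candidate).
D5 = 6 (sole candidate).
B6 = 1 (sole candidate).
C6 = 5 (sole candidate).
H6 = 7 (sole candidate).
C9 = 8: row 9 has {1,2,7,9}; col 3 has {2,4,5,6,9}; box has {1,2,3,4,7,9} → only 8 remains.

8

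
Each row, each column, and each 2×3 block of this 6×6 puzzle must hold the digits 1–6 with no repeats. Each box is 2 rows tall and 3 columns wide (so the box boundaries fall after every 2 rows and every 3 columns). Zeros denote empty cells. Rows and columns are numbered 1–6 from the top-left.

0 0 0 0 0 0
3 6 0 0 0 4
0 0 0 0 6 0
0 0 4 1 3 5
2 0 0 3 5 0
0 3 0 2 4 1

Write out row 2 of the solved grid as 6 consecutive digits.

row 2, column 4 = 5: row 2 has {3,4,6}; col 4 has {1,2,3}; box has {4} → only 5 remains.
row 3, column 4 = 4: row 3 has {6}; col 4 has {1,2,3,5}; box has {1,3,5,6} → only 4 remains.
row 3, column 6 = 2: row 3 has {4,6}; col 6 has {1,4,5}; box has {1,3,4,5,6} → only 2 remains.
row 4, column 1 = 6: row 4 has {1,3,4,5}; col 1 has {2,3}; box has {4} → only 6 remains.
row 4, column 2 = 2: row 4 has {1,3,4,5,6}; col 2 has {3,6}; box has {4,6} → only 2 remains.
row 5, column 6 = 6: row 5 has {2,3,5}; col 6 has {1,2,4,5}; box has {1,2,3,4,5} → only 6 remains.
row 6, column 1 = 5: row 6 has {1,2,3,4}; col 1 has {2,3,6}; box has {2,3} → only 5 remains.
row 6, column 3 = 6: row 6 has {1,2,3,4,5}; col 3 has {4}; box has {2,3,5} → only 6 remains.
row 1, column 4 = 6: row 1 has {}; col 4 has {1,2,3,4,5}; box has {4,5} → only 6 remains.
row 1, column 6 = 3: row 1 has {6}; col 6 has {1,2,4,5,6}; box has {4,5,6} → only 3 remains.
row 3, column 1 = 1: row 3 has {2,4,6}; col 1 has {2,3,5,6}; box has {2,4,6} → only 1 remains.
row 3, column 2 = 5: row 3 has {1,2,4,6}; col 2 has {2,3,6}; box has {1,2,4,6} → only 5 remains.
row 3, column 3 = 3: row 3 has {1,2,4,5,6}; col 3 has {4,6}; box has {1,2,4,5,6} → only 3 remains.
row 5, column 3 = 1: row 5 has {2,3,5,6}; col 3 has {3,4,6}; box has {2,3,5,6} → only 1 remains.
row 1, column 1 = 4: row 1 has {3,6}; col 1 has {1,2,3,5,6}; box has {3,6} → only 4 remains.
row 1, column 2 = 1: row 1 has {3,4,6}; col 2 has {2,3,5,6}; box has {3,4,6} → only 1 remains.
row 1, column 5 = 2: row 1 has {1,3,4,6}; col 5 has {3,4,5,6}; box has {3,4,5,6} → only 2 remains.
row 2, column 3 = 2: row 2 has {3,4,5,6}; col 3 has {1,3,4,6}; box has {1,3,4,6} → only 2 remains.
row 2, column 5 = 1: row 2 has {2,3,4,5,6}; col 5 has {2,3,4,5,6}; box has {2,3,4,5,6} → only 1 remains.

362514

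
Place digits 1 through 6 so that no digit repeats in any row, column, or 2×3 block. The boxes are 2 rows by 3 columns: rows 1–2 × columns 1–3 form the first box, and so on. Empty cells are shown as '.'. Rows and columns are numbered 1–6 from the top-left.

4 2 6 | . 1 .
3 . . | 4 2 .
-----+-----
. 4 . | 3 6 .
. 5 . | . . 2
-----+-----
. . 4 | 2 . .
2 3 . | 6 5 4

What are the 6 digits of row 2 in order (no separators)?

r1c4 = 5 (sole candidate).
r1c6 = 3 (sole candidate).
r2c2 = 1: row 2 has {2,3,4}; col 2 has {2,3,4,5}; box has {2,3,4,6} → only 1 remains.
r2c3 = 5: row 2 has {1,2,3,4}; col 3 has {4,6}; box has {1,2,3,4,6} → only 5 remains.
r2c6 = 6: row 2 has {1,2,3,4,5}; col 6 has {2,3,4}; box has {1,2,3,4,5} → only 6 remains.

315426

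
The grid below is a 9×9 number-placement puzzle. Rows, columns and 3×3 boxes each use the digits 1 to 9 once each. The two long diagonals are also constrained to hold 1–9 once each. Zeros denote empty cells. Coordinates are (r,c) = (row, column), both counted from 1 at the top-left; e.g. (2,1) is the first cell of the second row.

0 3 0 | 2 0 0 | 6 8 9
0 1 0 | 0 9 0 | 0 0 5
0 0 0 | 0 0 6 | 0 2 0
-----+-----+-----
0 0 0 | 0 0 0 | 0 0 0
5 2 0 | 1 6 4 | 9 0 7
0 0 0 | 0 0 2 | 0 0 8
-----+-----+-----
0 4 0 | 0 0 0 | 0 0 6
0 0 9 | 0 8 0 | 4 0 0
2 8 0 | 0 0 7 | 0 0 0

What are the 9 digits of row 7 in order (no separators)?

741329856

(5,8) = 3: row 5 has {1,2,4,5,6,7,9}; col 8 has {2,8}; box has {7,8,9} → only 3 remains.
(9,9) = 3: row 9 has {2,7,8}; col 9 has {5,6,7,8,9}; box has {4,6}; main diagonal has {1,2,6} → only 3 remains.
(5,3) = 8: row 5 has {1,2,3,4,5,6,7,9}; col 3 has {9}; box has {2,5} → only 8 remains.
(2,3) = 2: in row 2, 2 can only go here (every other open cell in that row sees a 2).
(2,1) = 6: in row 2, 6 can only go here (every other open cell in that row sees a 6).
(7,5) = 2: in row 7, 2 can only go here (every other open cell in that row sees a 2).
(7,7) = 8: in row 7, 8 can only go here (every other open cell in that row sees an 8).
(4,6) = 8: in row 4, 8 can only go here (every other open cell in that row sees an 8).
(2,6) = 3: row 2 has {1,2,5,6,9}; col 6 has {2,4,6,7,8}; box has {2,6,9} → only 3 remains.
(2,7) = 7: row 2 has {1,2,3,5,6,9}; col 7 has {4,6,8,9}; box has {2,5,6,8,9} → only 7 remains.
(2,8) = 4: row 2 has {1,2,3,5,6,7,9}; col 8 has {2,3,8}; box has {2,5,6,7,8,9}; anti-diagonal has {2,6,8,9} → only 4 remains.
(3,9) = 1: row 3 has {2,6}; col 9 has {3,5,6,7,8,9}; box has {2,4,5,6,7,8,9} → only 1 remains.
(8,9) = 2: row 8 has {4,8,9}; col 9 has {1,3,5,6,7,8,9}; box has {3,4,6,8} → only 2 remains.
(2,4) = 8: row 2 has {1,2,3,4,5,6,7,9}; col 4 has {1,2}; box has {2,3,6,9} → only 8 remains.
(3,7) = 3: row 3 has {1,2,6}; col 7 has {4,6,7,8,9}; box has {1,2,4,5,6,7,8,9}; anti-diagonal has {2,4,6,8,9} → only 3 remains.
(4,9) = 4: row 4 has {8}; col 9 has {1,2,3,5,6,7,8,9}; box has {3,7,8,9} → only 4 remains.
(3,1) = 8: in row 3, 8 can only go here (every other open cell in that row sees an 8).
(3,2) = 9: in row 3, 9 can only go here (every other open cell in that row sees a 9).
(4,7) = 2: in row 4, 2 can only go here (every other open cell in that row sees a 2).
(6,1) = 9: in row 6, 9 can only go here (every other open cell in that row sees a 9).
(4,4) = 9: in row 4, 9 can only go here (every other open cell in that row sees a 9).
(6,3) = 4: in row 6, 4 can only go here (every other open cell in that row sees a 4).
(6,5) = 3: in row 6, 3 can only go here (every other open cell in that row sees a 3).
(8,4) = 6: in row 8, 6 can only go here (every other open cell in that row sees a 6).
(8,1) = 3: in row 8, 3 can only go here (every other open cell in that row sees a 3).
(4,3) = 3: in row 4, 3 can only go here (every other open cell in that row sees a 3).
(7,4) = 3: in row 7, 3 can only go here (every other open cell in that row sees a 3).
(8,6) = 1: in row 8, 1 can only go here (every other open cell in that row sees a 1).
(1,6) = 5: row 1 has {2,3,6,8,9}; col 6 has {1,2,3,4,6,7,8}; box has {2,3,6,8,9} → only 5 remains.
(7,6) = 9: row 7 has {2,3,4,6,8}; col 6 has {1,2,3,4,5,6,7,8}; box has {1,2,3,6,7,8} → only 9 remains.
(1,3) = 7: row 1 has {2,3,5,6,8,9}; col 3 has {2,3,4,8,9}; box has {1,2,3,6,8,9} → only 7 remains.
(3,3) = 5: row 3 has {1,2,3,6,8,9}; col 3 has {2,3,4,7,8,9}; box has {1,2,3,6,7,8,9}; main diagonal has {1,2,3,6,8,9} → only 5 remains.
(7,3) = 1: row 7 has {2,3,4,6,8,9}; col 3 has {2,3,4,5,7,8,9}; box has {2,3,4,8,9}; anti-diagonal has {2,3,4,6,8,9} → only 1 remains.
(8,8) = 7: row 8 has {1,2,3,4,6,8,9}; col 8 has {2,3,4,8}; box has {2,3,4,6,8}; main diagonal has {1,2,3,5,6,8,9} → only 7 remains.
(9,3) = 6: row 9 has {2,3,7,8}; col 3 has {1,2,3,4,5,7,8,9}; box has {1,2,3,4,8,9} → only 6 remains.
(1,1) = 4: row 1 has {2,3,5,6,7,8,9}; col 1 has {2,3,5,6,8,9}; box has {1,2,3,5,6,7,8,9}; main diagonal has {1,2,3,5,6,7,8,9} → only 4 remains.
(1,5) = 1: row 1 has {2,3,4,5,6,7,8,9}; col 5 has {2,3,6,8,9}; box has {2,3,5,6,8,9} → only 1 remains.
(7,1) = 7: row 7 has {1,2,3,4,6,8,9}; col 1 has {2,3,4,5,6,8,9}; box has {1,2,3,4,6,8,9} → only 7 remains.
(7,8) = 5: row 7 has {1,2,3,4,6,7,8,9}; col 8 has {2,3,4,7,8}; box has {2,3,4,6,7,8} → only 5 remains.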